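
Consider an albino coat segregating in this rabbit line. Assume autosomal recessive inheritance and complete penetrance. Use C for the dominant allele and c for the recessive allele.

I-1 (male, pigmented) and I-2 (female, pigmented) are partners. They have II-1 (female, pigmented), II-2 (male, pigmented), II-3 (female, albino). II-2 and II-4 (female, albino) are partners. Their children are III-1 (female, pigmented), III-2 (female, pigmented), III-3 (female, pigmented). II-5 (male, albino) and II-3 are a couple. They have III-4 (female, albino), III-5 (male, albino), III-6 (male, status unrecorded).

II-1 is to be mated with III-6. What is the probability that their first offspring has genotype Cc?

I-1 is pigmented so carries C and passed c to II-3 (cc), so I-1 is Cc.
I-2 is pigmented so carries C and passed c to II-3 (cc), so I-2 is Cc.
II-1 is a pigmented offspring of I-1 (Cc) × I-2 (Cc), whose cross gives 1/4 CC : 1/2 Cc : 1/4 cc; conditioning on being pigmented, II-1 is CC with probability 1/3, Cc with probability 2/3.
III-6 received c from II-5 (cc) and received c from II-3 (cc), so III-6 is cc.
Summing over parental genotype combinations, P(offspring has genotype Cc) = 1/3·1 + 2/3·1/2 = 2/3.

2/3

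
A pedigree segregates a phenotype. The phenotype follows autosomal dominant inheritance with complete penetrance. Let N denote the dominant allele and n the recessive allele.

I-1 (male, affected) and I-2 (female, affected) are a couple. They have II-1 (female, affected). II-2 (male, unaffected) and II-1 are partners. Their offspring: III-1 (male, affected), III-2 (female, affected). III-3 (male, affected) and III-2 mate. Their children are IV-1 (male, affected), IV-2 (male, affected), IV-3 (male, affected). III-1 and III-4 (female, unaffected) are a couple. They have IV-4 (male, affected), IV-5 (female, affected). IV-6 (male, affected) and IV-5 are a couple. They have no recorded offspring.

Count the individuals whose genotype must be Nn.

4

Obligate heterozygotes: III-1 is affected so carries N and received n from II-2 (nn), so III-1 is Nn; III-2 is affected so carries N and received n from II-2 (nn), so III-2 is Nn; IV-4 is affected so carries N and received n from III-4 (nn), so IV-4 is Nn; IV-5 is affected so carries N and received n from III-4 (nn), so IV-5 is Nn.
Every other individual is either homozygous by phenotype or has at least one consistent homozygous assignment, so the count is 4.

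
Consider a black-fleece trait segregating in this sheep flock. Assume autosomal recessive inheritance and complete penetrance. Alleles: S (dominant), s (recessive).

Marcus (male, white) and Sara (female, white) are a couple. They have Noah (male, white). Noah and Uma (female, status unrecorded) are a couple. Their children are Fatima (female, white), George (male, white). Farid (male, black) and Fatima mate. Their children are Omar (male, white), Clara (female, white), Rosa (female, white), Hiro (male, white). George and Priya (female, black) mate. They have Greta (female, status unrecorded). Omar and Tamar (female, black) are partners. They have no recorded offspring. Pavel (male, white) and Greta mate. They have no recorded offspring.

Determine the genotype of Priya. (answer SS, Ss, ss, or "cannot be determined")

Priya is black, so Priya is ss.

ss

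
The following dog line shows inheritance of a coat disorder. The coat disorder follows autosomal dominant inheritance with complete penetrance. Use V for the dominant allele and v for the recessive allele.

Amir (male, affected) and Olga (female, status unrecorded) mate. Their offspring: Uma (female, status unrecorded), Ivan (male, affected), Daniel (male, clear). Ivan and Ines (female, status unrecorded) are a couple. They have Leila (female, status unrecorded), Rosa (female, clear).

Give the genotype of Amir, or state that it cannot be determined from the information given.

Vv

From phenotype alone, Amir is VV or Vv.
Amir is affected so carries V and passed v to Daniel (vv), so Amir is Vv.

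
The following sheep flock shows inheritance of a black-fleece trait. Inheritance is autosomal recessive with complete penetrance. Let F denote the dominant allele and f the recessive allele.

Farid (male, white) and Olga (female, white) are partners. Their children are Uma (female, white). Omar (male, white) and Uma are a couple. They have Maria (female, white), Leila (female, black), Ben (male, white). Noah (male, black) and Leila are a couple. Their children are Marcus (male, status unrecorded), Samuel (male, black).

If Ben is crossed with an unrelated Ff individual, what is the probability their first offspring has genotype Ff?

Omar is white so carries F and passed f to Leila (ff), so Omar is Ff.
Uma is white so carries F and passed f to Leila (ff), so Uma is Ff.
Ben is a white offspring of Omar (Ff) × Uma (Ff), whose cross gives 1/4 FF : 1/2 Ff : 1/4 ff; conditioning on being white, Ben is FF with probability 1/3, Ff with probability 2/3.
Summing over parental genotype combinations, P(offspring has genotype Ff) = 1/3·1/2 + 2/3·1/2 = 1/2.

1/2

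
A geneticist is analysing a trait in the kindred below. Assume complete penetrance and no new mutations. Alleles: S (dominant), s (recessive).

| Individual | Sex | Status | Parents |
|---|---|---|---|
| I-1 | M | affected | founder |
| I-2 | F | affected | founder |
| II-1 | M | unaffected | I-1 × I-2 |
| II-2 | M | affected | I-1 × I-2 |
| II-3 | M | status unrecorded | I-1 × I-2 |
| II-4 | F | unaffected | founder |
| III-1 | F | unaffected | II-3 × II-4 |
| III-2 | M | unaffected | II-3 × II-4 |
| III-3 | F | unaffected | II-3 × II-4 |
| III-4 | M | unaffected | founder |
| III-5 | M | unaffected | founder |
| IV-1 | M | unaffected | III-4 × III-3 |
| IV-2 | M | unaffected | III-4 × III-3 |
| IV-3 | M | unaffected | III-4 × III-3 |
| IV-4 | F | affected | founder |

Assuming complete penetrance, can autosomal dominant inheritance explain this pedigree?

A consistent assignment under autosomal dominant exists: I-1 Ss, I-2 Ss, II-1 ss, II-2 SS, II-3 Ss, II-4 ss, III-1 ss, III-2 ss, III-3 ss, III-4 ss, III-5 ss, IV-1 ss, IV-2 ss, IV-3 ss, IV-4 SS.
In this assignment every recorded phenotype matches its genotype and every non-founder's genotype is obtainable from its parents' genotypes, so the pedigree is consistent.

Yes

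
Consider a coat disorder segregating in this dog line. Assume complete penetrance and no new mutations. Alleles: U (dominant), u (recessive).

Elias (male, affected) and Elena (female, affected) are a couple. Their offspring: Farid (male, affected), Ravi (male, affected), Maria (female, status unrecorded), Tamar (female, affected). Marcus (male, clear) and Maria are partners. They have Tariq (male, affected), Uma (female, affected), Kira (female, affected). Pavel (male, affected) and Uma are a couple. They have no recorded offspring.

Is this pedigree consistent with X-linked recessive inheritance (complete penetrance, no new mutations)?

No

Under X-linked recessive, Uma (affected, female) cannot arise from Marcus (clear) × Maria (unrecorded).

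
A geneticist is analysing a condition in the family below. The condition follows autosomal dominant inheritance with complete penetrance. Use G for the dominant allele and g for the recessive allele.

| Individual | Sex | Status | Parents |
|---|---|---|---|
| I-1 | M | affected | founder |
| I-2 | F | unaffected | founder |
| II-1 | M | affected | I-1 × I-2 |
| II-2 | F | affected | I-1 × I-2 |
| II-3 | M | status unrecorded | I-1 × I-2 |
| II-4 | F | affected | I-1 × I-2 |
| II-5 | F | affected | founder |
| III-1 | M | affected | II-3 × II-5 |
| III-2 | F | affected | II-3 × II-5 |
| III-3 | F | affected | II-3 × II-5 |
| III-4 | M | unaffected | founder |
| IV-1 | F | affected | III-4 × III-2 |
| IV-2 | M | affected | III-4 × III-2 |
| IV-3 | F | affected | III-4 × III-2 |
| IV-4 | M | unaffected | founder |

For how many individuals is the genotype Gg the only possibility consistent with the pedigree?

Obligate heterozygotes: II-1 is affected so carries G and received g from I-2 (gg), so II-1 is Gg; II-2 is affected so carries G and received g from I-2 (gg), so II-2 is Gg; II-4 is affected so carries G and received g from I-2 (gg), so II-4 is Gg; IV-1 is affected so carries G and received g from III-4 (gg), so IV-1 is Gg; IV-2 is affected so carries G and received g from III-4 (gg), so IV-2 is Gg; IV-3 is affected so carries G and received g from III-4 (gg), so IV-3 is Gg.
Every other individual is either homozygous by phenotype or has at least one consistent homozygous assignment, so the count is 6.

6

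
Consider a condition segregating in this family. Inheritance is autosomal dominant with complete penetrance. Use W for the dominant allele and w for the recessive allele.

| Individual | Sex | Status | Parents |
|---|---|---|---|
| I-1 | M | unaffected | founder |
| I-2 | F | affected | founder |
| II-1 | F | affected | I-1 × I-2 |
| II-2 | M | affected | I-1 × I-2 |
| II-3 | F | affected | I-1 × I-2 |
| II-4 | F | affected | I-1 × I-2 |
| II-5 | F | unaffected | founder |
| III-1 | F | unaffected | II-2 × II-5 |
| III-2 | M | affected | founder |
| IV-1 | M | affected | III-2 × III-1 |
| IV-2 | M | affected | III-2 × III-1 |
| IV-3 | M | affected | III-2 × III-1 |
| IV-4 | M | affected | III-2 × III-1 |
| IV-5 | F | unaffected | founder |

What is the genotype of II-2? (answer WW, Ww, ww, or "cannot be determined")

From phenotype alone, II-2 is WW or Ww.
II-2 is affected so carries W and received w from I-1 (ww), so II-2 is Ww.

Ww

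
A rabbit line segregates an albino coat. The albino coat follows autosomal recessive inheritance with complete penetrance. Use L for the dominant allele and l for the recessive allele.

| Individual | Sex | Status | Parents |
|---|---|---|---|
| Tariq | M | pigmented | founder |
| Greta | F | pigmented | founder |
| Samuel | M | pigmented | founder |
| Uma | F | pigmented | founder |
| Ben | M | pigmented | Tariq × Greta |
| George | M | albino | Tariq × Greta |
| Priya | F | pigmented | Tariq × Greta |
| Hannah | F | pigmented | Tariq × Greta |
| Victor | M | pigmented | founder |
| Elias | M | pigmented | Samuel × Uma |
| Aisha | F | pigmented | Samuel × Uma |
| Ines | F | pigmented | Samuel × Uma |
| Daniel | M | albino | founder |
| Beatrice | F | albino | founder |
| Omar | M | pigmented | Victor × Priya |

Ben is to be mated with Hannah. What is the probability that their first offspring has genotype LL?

4/9

Tariq is pigmented so carries L and passed l to George (ll), so Tariq is Ll.
Greta is pigmented so carries L and passed l to George (ll), so Greta is Ll.
Ben is a pigmented offspring of Tariq (Ll) × Greta (Ll), whose cross gives 1/4 LL : 1/2 Ll : 1/4 ll; conditioning on being pigmented, Ben is LL with probability 1/3, Ll with probability 2/3.
Hannah is a pigmented offspring of Tariq (Ll) × Greta (Ll), whose cross gives 1/4 LL : 1/2 Ll : 1/4 ll; conditioning on being pigmented, Hannah is LL with probability 1/3, Ll with probability 2/3.
Summing over parental genotype combinations, P(offspring has genotype LL) = 1/9·1 + 2/9·1/2 + 2/9·1/2 + 4/9·1/4 = 4/9.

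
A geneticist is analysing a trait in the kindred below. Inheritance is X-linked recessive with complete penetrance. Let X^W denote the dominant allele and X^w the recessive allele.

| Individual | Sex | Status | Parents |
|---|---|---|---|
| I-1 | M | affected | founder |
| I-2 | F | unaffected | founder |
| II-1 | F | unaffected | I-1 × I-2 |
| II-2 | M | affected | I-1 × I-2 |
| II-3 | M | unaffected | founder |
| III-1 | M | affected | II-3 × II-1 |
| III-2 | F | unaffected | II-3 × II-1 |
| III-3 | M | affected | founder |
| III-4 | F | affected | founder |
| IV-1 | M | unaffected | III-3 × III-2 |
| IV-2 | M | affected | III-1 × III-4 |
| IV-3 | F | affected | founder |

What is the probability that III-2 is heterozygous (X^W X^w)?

1/3

II-3 is unaffected, so II-3 is X^W Y.
II-1 is unaffected so carries W and received w from I-1 (X^w Y), so II-1 is X^W X^w.
Their cross gives offspring ratios 1/2 X^W X^W : 1/2 X^W X^w. Conditioning on III-2 being unaffected, P(X^W X^w) = 1/2 / 1 = 1/2 before taking III-2's own offspring into account.
III-3 is affected, so III-3 is X^w Y.
Now use III-2's offspring. Probability of each recorded status — unaffected son IV-1: 1/2 if III-2 is X^W X^w, 1 if X^W X^W.
Bayes: P(X^W X^w) = 1/2·1/2 / (1/2·1/2 + 1/2·1) = 1/3.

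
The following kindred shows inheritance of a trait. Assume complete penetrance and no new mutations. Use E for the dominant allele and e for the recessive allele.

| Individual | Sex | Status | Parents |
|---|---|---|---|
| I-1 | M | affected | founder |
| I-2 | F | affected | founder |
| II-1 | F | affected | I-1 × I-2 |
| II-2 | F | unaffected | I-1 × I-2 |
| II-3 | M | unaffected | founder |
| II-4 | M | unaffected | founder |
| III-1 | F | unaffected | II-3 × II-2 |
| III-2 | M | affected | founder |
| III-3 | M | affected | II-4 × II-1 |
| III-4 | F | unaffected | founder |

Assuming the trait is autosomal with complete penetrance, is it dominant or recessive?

dominant

I-1 and I-2 are both affected yet have an unaffected child II-2. Under a recessive model two affected parents are homozygous and every child would be affected, so the trait cannot be recessive.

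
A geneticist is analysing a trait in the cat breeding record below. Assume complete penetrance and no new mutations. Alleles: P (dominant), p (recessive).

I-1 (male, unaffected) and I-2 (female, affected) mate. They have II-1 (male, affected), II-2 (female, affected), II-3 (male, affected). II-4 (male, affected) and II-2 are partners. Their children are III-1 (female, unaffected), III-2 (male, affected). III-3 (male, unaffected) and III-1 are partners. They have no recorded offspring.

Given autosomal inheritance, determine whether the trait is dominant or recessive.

II-4 and II-2 are both affected yet have an unaffected child III-1. Under a recessive model two affected parents are homozygous and every child would be affected, so the trait cannot be recessive.

dominant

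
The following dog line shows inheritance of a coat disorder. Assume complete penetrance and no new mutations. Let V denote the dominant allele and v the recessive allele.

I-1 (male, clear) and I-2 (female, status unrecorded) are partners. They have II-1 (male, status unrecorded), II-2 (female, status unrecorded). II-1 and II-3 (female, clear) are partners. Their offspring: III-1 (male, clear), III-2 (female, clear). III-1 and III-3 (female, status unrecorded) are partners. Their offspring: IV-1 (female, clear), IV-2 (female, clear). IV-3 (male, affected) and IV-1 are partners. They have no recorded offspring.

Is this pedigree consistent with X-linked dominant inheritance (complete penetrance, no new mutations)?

A consistent assignment under X-linked dominant exists: I-1 X^v Y, I-2 X^V X^v, II-1 X^v Y, II-2 X^V X^v, II-3 X^v X^v, III-1 X^v Y, III-2 X^v X^v, III-3 X^V X^v, IV-1 X^v X^v, IV-2 X^v X^v, IV-3 X^V Y.
In this assignment every recorded phenotype matches its genotype and every non-founder's genotype is obtainable from its parents' genotypes, so the pedigree is consistent.

Yes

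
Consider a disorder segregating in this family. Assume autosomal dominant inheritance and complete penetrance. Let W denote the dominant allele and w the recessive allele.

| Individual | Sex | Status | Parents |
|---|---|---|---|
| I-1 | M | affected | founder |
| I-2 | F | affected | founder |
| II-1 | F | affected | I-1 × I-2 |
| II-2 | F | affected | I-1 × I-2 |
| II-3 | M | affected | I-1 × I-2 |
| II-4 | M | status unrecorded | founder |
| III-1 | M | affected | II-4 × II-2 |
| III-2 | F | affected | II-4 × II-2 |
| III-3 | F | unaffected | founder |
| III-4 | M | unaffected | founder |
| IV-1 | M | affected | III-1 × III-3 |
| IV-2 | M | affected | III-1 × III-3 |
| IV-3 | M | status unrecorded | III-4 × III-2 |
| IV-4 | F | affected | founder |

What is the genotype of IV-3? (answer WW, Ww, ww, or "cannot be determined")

IV-3's phenotype is unrecorded, and no parent or child forces a single allele at both positions; consistent genotype assignments exist with IV-3 as Ww or ww.

cannot be determined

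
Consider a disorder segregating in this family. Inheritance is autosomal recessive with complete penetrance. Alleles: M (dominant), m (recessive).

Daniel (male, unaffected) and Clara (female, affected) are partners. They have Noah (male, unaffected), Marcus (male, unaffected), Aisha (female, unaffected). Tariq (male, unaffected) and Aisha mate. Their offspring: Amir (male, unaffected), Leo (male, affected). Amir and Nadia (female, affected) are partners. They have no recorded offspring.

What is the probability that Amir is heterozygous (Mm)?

Tariq is unaffected so carries M and passed m to Leo (mm), so Tariq is Mm.
Aisha is unaffected so carries M and received m from Clara (mm), so Aisha is Mm.
Their cross gives offspring ratios 1/4 MM : 1/2 Mm : 1/4 mm. Conditioning on Amir being unaffected, P(Mm) = 1/2 / 3/4 = 2/3.

2/3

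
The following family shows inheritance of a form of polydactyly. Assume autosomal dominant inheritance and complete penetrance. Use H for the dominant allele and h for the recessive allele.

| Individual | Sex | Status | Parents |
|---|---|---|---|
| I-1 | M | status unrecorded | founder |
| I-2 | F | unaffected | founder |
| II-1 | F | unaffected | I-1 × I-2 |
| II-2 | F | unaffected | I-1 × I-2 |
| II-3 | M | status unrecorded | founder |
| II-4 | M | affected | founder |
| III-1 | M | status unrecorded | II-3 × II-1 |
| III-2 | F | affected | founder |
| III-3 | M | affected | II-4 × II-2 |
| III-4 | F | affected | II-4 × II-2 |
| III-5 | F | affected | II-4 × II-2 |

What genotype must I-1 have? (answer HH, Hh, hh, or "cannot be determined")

cannot be determined

I-1's phenotype is unrecorded, and no parent or child forces a single allele at both positions; consistent genotype assignments exist with I-1 as Hh or hh.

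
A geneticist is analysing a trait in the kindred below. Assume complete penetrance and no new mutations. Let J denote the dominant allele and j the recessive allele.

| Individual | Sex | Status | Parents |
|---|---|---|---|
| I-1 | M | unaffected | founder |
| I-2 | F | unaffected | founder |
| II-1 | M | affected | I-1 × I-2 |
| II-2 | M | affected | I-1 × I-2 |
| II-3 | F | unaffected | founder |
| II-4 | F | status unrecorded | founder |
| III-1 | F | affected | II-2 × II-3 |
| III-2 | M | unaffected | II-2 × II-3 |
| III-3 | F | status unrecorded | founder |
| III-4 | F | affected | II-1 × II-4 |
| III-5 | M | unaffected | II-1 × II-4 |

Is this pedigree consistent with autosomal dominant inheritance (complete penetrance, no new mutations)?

No

Under autosomal dominant, II-1 (affected, male) cannot arise from I-1 (unaffected) × I-2 (unaffected).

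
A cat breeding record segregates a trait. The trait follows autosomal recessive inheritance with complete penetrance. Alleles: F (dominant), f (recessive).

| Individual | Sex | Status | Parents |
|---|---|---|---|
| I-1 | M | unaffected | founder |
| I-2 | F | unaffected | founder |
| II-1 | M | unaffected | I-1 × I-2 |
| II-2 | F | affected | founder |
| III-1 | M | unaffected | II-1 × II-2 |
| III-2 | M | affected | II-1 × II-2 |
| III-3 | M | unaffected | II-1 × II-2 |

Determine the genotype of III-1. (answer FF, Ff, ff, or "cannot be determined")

Ff

From phenotype alone, III-1 is FF or Ff.
III-1 is unaffected so carries F and received f from II-2 (ff), so III-1 is Ff.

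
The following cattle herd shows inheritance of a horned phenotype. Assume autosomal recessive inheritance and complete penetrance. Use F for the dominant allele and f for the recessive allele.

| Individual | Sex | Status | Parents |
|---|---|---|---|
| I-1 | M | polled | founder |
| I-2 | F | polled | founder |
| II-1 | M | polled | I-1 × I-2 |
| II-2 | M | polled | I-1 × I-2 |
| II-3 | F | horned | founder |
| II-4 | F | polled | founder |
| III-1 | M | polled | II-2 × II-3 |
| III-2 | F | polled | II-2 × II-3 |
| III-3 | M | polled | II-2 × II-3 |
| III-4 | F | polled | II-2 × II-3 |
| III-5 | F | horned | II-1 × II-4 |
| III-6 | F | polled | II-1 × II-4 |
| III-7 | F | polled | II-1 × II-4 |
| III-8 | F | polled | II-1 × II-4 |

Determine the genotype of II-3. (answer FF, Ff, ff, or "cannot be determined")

II-3 is horned, so II-3 is ff.

ff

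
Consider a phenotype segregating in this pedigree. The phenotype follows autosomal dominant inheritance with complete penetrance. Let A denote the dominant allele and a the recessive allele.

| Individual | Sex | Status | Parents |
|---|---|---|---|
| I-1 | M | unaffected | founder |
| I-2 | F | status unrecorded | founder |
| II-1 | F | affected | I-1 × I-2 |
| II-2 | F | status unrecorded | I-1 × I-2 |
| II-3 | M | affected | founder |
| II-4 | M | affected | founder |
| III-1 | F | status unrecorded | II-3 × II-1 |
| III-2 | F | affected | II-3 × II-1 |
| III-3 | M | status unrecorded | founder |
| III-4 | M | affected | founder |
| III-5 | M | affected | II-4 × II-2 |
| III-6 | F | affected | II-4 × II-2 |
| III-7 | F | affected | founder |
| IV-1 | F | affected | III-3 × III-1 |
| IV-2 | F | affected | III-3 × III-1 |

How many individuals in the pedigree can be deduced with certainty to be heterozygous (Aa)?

Obligate heterozygotes: II-1 is affected so carries A and received a from I-1 (aa), so II-1 is Aa.
Every other individual is either homozygous by phenotype or has at least one consistent homozygous assignment, so the count is 1.

1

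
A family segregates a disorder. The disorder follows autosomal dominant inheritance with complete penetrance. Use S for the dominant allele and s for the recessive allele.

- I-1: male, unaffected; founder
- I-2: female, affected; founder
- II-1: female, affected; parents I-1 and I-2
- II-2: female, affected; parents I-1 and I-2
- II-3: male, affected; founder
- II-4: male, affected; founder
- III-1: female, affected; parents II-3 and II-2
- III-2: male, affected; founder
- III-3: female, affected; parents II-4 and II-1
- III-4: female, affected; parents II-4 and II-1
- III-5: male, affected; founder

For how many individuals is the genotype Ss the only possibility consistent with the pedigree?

2

Obligate heterozygotes: II-1 is affected so carries S and received s from I-1 (ss), so II-1 is Ss; II-2 is affected so carries S and received s from I-1 (ss), so II-2 is Ss.
Every other individual is either homozygous by phenotype or has at least one consistent homozygous assignment, so the count is 2.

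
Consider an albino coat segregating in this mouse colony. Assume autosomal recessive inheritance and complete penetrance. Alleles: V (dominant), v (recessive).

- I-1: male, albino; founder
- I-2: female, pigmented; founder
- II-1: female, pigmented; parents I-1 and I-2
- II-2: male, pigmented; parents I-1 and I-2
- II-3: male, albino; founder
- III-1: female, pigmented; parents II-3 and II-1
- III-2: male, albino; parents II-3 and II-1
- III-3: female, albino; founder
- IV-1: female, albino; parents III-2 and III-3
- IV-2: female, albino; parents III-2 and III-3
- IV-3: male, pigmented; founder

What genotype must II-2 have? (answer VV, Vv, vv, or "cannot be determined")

Vv

From phenotype alone, II-2 is VV or Vv.
II-2 is pigmented so carries V and received v from I-1 (vv), so II-2 is Vv.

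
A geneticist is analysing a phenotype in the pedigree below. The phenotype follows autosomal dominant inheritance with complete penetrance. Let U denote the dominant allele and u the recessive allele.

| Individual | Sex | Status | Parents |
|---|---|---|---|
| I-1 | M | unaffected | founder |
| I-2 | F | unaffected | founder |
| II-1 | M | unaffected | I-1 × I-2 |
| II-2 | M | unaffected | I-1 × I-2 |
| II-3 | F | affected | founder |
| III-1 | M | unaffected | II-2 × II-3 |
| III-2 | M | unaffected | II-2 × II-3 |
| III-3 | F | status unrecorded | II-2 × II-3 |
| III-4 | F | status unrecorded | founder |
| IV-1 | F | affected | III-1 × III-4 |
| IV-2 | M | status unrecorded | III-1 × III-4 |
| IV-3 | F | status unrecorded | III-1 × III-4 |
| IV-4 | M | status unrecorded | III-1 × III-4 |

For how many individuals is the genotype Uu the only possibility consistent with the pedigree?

Obligate heterozygotes: II-3 is affected so carries U and passed u to III-1 (uu), so II-3 is Uu; IV-1 is affected so carries U and received u from III-1 (uu), so IV-1 is Uu.
Every other individual is either homozygous by phenotype or has at least one consistent homozygous assignment, so the count is 2.

2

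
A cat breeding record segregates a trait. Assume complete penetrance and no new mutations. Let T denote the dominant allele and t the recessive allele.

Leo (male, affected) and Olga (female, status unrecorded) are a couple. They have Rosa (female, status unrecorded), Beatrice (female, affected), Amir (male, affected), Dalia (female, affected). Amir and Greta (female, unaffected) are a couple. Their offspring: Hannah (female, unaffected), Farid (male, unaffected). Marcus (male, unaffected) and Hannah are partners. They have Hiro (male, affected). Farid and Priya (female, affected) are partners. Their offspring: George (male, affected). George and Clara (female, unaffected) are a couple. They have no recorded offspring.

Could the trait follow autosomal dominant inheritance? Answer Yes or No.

No

Under autosomal dominant, Hiro (affected, male) cannot arise from Marcus (unaffected) × Hannah (unaffected).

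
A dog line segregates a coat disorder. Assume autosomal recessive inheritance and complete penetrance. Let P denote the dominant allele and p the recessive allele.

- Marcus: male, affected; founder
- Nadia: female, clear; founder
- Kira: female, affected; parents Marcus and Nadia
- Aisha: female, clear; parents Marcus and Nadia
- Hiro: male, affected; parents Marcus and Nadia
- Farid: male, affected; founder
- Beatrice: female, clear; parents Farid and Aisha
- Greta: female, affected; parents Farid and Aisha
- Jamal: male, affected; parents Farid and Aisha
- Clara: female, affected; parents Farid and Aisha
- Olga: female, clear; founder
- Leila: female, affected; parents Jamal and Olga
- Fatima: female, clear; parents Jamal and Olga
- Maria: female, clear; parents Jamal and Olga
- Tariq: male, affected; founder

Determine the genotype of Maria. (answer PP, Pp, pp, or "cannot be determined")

From phenotype alone, Maria is PP or Pp.
Maria is clear so carries P and received p from Jamal (pp), so Maria is Pp.

Pp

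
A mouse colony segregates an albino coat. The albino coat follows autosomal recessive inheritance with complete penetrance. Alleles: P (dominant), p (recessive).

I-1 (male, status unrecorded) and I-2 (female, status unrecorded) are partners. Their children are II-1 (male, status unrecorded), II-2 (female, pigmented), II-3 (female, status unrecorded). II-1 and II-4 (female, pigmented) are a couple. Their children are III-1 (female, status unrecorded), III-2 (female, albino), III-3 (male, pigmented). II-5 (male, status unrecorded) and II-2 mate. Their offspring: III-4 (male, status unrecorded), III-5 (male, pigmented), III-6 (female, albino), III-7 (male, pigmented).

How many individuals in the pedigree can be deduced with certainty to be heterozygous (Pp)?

Obligate heterozygotes: II-2 is pigmented so carries P and passed p to III-6 (pp), so II-2 is Pp; II-4 is pigmented so carries P and passed p to III-2 (pp), so II-4 is Pp.
Every other individual is either homozygous by phenotype or has at least one consistent homozygous assignment, so the count is 2.

2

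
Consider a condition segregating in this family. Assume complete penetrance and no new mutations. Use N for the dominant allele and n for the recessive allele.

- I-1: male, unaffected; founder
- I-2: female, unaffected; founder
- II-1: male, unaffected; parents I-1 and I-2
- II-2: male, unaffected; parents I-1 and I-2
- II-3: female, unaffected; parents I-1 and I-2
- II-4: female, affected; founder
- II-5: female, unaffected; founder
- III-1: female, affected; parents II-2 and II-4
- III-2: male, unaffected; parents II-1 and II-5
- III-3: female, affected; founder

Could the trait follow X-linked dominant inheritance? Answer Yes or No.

Yes

A consistent assignment under X-linked dominant exists: I-1 X^n Y, I-2 X^n X^n, II-1 X^n Y, II-2 X^n Y, II-3 X^n X^n, II-4 X^N X^N, II-5 X^n X^n, III-1 X^N X^n, III-2 X^n Y, III-3 X^N X^N.
In this assignment every recorded phenotype matches its genotype and every non-founder's genotype is obtainable from its parents' genotypes, so the pedigree is consistent.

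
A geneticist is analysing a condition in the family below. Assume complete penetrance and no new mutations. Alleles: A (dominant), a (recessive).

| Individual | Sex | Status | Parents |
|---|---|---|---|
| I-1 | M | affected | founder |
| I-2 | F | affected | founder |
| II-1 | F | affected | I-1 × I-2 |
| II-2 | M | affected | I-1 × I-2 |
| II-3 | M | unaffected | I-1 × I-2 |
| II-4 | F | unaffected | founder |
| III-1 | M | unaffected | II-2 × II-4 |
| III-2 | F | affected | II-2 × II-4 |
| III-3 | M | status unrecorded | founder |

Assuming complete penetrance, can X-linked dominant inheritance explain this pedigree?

Yes

A consistent assignment under X-linked dominant exists: I-1 X^A Y, I-2 X^A X^a, II-1 X^A X^A, II-2 X^A Y, II-3 X^a Y, II-4 X^a X^a, III-1 X^a Y, III-2 X^A X^a, III-3 X^A Y.
In this assignment every recorded phenotype matches its genotype and every non-founder's genotype is obtainable from its parents' genotypes, so the pedigree is consistent.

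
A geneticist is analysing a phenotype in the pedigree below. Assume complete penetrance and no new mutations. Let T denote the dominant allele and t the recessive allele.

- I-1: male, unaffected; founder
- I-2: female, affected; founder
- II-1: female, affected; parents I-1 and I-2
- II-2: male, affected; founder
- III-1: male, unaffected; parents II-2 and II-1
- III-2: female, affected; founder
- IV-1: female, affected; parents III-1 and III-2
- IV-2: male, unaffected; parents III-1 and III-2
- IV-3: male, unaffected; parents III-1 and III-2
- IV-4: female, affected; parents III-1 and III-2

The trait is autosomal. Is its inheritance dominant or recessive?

II-2 and II-1 are both affected yet have an unaffected child III-1. Under a recessive model two affected parents are homozygous and every child would be affected, so the trait cannot be recessive.

dominant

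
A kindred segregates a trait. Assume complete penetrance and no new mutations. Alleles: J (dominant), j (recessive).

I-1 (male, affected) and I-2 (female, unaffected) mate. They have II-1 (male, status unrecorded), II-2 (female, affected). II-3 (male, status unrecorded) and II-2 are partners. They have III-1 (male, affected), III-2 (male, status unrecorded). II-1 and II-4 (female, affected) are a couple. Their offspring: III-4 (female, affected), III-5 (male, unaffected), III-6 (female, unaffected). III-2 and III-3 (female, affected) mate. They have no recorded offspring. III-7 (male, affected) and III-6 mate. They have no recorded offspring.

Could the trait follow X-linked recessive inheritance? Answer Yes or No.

No

Under X-linked recessive, III-5 (unaffected, male) cannot arise from II-1 (unrecorded) × II-4 (affected).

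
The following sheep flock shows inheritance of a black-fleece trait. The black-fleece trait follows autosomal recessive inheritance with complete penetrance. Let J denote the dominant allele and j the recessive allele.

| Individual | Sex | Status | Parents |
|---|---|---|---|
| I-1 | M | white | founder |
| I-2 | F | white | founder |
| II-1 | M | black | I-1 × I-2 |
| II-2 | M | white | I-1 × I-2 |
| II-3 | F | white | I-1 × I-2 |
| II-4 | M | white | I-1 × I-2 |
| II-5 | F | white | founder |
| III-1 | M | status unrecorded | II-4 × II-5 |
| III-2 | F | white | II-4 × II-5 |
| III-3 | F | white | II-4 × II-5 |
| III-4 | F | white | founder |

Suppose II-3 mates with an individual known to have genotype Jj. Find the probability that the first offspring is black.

I-1 is white so carries J and passed j to II-1 (jj), so I-1 is Jj.
I-2 is white so carries J and passed j to II-1 (jj), so I-2 is Jj.
II-3 is a white offspring of I-1 (Jj) × I-2 (Jj), whose cross gives 1/4 JJ : 1/2 Jj : 1/4 jj; conditioning on being white, II-3 is JJ with probability 1/3, Jj with probability 2/3.
Summing over parental genotype combinations, P(offspring is black) = 2/3·1/4 = 1/6.

1/6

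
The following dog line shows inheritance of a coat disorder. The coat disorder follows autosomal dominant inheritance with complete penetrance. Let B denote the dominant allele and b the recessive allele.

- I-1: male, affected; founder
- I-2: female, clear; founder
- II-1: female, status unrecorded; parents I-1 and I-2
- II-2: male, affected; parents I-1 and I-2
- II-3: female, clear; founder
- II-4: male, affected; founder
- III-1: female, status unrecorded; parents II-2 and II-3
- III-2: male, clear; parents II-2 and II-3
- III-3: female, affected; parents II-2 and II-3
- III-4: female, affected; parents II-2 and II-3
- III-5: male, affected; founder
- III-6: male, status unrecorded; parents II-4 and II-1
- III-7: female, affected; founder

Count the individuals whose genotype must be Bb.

3

Obligate heterozygotes: II-2 is affected so carries B and received b from I-2 (bb), so II-2 is Bb; III-3 is affected so carries B and received b from II-3 (bb), so III-3 is Bb; III-4 is affected so carries B and received b from II-3 (bb), so III-4 is Bb.
Every other individual is either homozygous by phenotype or has at least one consistent homozygous assignment, so the count is 3.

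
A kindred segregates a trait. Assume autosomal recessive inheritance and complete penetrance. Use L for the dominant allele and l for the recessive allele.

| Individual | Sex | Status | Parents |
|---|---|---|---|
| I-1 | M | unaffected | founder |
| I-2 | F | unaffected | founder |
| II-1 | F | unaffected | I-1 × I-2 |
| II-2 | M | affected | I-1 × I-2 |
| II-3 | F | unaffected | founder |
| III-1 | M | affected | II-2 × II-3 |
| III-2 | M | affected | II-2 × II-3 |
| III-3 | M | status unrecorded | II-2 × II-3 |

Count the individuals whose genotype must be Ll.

3

Obligate heterozygotes: I-1 is unaffected so carries L and passed l to II-2 (ll), so I-1 is Ll; I-2 is unaffected so carries L and passed l to II-2 (ll), so I-2 is Ll; II-3 is unaffected so carries L and passed l to III-1 (ll), so II-3 is Ll.
Every other individual is either homozygous by phenotype or has at least one consistent homozygous assignment, so the count is 3.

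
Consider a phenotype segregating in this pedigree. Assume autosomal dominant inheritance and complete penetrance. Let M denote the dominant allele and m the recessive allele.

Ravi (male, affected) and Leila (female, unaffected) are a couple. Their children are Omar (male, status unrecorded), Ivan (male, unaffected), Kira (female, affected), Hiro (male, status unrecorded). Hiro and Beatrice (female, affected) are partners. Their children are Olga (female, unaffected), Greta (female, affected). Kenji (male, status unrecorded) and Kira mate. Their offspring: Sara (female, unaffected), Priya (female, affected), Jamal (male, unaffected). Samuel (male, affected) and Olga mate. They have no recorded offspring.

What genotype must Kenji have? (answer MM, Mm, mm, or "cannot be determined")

cannot be determined

Kenji's phenotype is unrecorded, and no parent or child forces a single allele at both positions; consistent genotype assignments exist with Kenji as Mm or mm.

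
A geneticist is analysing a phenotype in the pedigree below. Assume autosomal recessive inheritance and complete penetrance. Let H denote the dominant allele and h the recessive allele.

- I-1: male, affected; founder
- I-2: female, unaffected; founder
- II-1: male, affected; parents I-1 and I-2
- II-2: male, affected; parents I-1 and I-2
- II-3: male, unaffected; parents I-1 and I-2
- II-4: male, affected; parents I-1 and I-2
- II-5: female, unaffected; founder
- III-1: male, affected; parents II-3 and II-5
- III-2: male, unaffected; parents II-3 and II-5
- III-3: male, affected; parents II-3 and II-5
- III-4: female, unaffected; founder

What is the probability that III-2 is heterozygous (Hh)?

2/3

II-3 is unaffected so carries H and received h from I-1 (hh), so II-3 is Hh.
II-5 is unaffected so carries H and passed h to III-1 (hh), so II-5 is Hh.
Their cross gives offspring ratios 1/4 HH : 1/2 Hh : 1/4 hh. Conditioning on III-2 being unaffected, P(Hh) = 1/2 / 3/4 = 2/3.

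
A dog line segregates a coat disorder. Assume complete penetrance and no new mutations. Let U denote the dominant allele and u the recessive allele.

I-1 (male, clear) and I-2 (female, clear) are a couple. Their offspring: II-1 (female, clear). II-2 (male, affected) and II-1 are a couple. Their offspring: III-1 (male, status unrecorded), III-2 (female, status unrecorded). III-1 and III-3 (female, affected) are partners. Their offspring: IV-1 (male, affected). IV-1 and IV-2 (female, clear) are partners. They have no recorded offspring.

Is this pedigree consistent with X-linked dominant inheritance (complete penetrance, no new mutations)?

A consistent assignment under X-linked dominant exists: I-1 X^u Y, I-2 X^u X^u, II-1 X^u X^u, II-2 X^U Y, III-1 X^u Y, III-2 X^U X^u, III-3 X^U X^U, IV-1 X^U Y, IV-2 X^u X^u.
In this assignment every recorded phenotype matches its genotype and every non-founder's genotype is obtainable from its parents' genotypes, so the pedigree is consistent.

Yes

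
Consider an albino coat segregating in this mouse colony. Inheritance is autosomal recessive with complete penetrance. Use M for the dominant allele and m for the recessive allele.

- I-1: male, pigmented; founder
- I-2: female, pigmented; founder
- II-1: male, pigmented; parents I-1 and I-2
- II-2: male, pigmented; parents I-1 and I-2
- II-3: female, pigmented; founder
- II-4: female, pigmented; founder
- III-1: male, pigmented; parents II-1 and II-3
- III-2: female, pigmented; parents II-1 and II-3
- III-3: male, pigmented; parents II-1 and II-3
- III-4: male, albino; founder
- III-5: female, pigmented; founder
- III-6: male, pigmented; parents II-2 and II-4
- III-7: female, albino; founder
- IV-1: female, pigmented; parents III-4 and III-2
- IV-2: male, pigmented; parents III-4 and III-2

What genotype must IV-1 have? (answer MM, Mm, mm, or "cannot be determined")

From phenotype alone, IV-1 is MM or Mm.
IV-1 is pigmented so carries M and received m from III-4 (mm), so IV-1 is Mm.

Mm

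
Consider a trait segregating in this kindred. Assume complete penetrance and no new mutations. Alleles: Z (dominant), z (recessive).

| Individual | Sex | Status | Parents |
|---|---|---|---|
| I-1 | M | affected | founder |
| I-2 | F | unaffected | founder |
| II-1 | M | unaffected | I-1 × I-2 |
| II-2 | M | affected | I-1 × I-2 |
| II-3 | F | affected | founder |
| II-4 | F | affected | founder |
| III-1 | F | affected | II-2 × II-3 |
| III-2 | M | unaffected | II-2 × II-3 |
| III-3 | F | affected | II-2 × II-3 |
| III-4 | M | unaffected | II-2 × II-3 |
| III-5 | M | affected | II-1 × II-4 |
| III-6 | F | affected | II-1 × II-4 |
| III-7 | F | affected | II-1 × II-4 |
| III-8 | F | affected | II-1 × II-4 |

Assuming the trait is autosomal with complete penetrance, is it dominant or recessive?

dominant

II-2 and II-3 are both affected yet have an unaffected child III-2. Under a recessive model two affected parents are homozygous and every child would be affected, so the trait cannot be recessive.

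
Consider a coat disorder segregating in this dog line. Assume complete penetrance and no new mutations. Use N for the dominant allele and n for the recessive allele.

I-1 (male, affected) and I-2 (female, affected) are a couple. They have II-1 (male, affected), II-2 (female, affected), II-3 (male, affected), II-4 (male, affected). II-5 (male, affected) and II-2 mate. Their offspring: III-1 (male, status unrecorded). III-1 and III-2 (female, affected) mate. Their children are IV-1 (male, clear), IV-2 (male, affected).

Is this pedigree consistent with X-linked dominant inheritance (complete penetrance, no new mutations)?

A consistent assignment under X-linked dominant exists: I-1 X^N Y, I-2 X^N X^N, II-1 X^N Y, II-2 X^N X^N, II-3 X^N Y, II-4 X^N Y, II-5 X^N Y, III-1 X^N Y, III-2 X^N X^n, IV-1 X^n Y, IV-2 X^N Y.
In this assignment every recorded phenotype matches its genotype and every non-founder's genotype is obtainable from its parents' genotypes, so the pedigree is consistent.

Yes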